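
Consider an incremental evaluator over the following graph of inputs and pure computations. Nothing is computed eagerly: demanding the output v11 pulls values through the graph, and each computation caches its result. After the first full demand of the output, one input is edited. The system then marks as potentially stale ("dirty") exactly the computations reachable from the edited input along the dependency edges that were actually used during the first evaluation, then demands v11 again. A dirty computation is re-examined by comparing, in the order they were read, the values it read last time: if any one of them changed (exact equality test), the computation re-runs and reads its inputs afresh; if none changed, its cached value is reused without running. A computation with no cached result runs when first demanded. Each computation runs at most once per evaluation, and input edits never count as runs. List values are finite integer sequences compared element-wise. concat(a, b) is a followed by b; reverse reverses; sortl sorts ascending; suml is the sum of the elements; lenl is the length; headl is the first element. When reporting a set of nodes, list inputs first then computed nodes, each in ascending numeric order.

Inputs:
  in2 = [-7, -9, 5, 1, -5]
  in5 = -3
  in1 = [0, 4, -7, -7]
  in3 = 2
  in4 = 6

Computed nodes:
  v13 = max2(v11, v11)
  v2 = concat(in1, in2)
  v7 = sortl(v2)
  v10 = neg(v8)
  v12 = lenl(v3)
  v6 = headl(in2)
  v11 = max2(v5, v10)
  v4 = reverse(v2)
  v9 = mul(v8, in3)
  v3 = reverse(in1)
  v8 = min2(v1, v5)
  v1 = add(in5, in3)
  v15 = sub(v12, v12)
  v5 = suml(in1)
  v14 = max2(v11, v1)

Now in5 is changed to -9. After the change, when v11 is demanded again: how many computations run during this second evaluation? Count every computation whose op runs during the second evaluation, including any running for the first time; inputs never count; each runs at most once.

Run set: v1, v8 (2 run).
The important point: v8 recomputes to an identical value, and the output ends up unchanged.

Initial pass — values computed on the first demand:
  v1 = add(-3, 2) = -1
  v5 = suml([0, 4, -7, -7]) = -10
  v8 = min2(-1, -10) = -10
  v10 = neg(-10) = 10
  v11 = max2(-10, 10) = 10

Second demand — change propagation:
  v1: re-runs because in5 -3->-9; new result -7.
  v8: re-runs because v1 -1->-7; new result -10 (unchanged).
  v10: re-examined; everything it read last time is the same (v8 unchanged) — cache 10 kept, no run.
  v11: re-examined; everything it read last time is the same (v5 unchanged, v10 unchanged) — cache 10 kept, no run.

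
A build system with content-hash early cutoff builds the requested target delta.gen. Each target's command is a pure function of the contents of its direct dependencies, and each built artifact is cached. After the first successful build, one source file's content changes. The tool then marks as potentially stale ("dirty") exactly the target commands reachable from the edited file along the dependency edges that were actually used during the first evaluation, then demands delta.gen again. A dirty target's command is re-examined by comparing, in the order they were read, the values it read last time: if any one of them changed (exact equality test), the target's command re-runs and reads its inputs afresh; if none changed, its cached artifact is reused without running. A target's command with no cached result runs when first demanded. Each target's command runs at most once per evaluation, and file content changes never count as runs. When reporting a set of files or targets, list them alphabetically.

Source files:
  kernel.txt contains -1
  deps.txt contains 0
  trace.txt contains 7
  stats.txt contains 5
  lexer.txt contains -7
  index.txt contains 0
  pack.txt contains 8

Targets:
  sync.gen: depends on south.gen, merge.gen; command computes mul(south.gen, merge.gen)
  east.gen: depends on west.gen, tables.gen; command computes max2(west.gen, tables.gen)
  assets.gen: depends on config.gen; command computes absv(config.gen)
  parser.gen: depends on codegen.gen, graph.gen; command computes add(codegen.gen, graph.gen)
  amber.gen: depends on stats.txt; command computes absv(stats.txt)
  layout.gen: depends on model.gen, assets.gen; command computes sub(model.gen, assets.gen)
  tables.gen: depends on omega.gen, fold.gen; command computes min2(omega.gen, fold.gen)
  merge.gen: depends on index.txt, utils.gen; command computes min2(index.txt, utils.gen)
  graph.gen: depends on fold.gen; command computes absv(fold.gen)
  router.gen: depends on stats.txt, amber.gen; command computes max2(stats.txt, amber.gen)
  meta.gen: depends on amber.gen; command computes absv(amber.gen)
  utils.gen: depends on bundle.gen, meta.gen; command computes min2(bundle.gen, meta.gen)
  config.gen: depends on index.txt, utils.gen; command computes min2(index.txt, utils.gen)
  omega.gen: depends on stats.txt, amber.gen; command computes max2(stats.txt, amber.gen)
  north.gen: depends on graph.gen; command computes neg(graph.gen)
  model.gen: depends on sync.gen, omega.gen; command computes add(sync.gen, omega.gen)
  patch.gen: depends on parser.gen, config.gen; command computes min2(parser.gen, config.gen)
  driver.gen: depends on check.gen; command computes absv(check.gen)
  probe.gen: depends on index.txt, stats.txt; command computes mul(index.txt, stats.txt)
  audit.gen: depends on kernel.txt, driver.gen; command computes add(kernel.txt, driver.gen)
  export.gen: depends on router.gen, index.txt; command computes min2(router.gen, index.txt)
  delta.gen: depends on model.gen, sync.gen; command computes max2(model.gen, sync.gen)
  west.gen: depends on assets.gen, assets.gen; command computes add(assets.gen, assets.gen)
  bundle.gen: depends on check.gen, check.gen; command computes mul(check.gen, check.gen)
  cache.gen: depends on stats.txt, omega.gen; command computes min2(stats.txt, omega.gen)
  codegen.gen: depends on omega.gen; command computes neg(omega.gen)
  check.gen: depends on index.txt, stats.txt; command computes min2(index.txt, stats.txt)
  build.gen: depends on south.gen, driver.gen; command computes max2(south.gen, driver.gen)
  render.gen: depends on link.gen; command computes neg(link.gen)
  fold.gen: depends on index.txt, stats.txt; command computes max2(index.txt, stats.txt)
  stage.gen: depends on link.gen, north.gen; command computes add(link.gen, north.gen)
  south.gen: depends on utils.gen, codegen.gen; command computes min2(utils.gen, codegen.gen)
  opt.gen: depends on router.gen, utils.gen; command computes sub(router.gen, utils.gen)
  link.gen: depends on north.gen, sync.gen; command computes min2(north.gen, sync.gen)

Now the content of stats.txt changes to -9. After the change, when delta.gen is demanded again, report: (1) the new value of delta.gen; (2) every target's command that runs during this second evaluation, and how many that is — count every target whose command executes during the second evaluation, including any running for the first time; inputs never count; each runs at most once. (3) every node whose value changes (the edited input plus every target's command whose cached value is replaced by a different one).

New value of delta.gen: 9.
Target commands that run: amber.gen, bundle.gen, check.gen, codegen.gen, delta.gen, merge.gen, meta.gen, model.gen, omega.gen, south.gen, sync.gen, utils.gen — 12 in total.
Values that change: amber.gen, bundle.gen, check.gen, codegen.gen, delta.gen, meta.gen, model.gen, omega.gen, south.gen, stats.txt, utils.gen.

First evaluation (everything demanded from the output):
  amber.gen = absv(5) = 5
  check.gen = min2(0, 5) = 0
  bundle.gen = mul(0, 0) = 0
  meta.gen = absv(5) = 5
  omega.gen = max2(5, 5) = 5
  codegen.gen = neg(5) = -5
  utils.gen = min2(0, 5) = 0
  merge.gen = min2(0, 0) = 0
  south.gen = min2(0, -5) = -5
  sync.gen = mul(-5, 0) = 0
  model.gen = add(0, 5) = 5
  delta.gen = max2(5, 0) = 5

Propagation after the edit:
  amber.gen: runs — stats.txt 5->-9; result 9.
  check.gen: runs — stats.txt 5->-9; result -9.
  bundle.gen: runs — check.gen 0->-9; check.gen 0->-9; result 81.
  meta.gen: runs — amber.gen 5->9; result 9.
  omega.gen: runs — stats.txt 5->-9; amber.gen 5->9; result 9.
  codegen.gen: runs — omega.gen 5->9; result -9.
  utils.gen: runs — bundle.gen 0->81; meta.gen 5->9; result 9.
  merge.gen: runs — utils.gen 0->9; result 0 (same value as before).
  south.gen: runs — utils.gen 0->9; codegen.gen -5->-9; result -9.
  sync.gen: runs — south.gen -5->-9; result 0 (same value as before).
  model.gen: runs — omega.gen 5->9; result 9.
  delta.gen: runs — model.gen 5->9; result 9.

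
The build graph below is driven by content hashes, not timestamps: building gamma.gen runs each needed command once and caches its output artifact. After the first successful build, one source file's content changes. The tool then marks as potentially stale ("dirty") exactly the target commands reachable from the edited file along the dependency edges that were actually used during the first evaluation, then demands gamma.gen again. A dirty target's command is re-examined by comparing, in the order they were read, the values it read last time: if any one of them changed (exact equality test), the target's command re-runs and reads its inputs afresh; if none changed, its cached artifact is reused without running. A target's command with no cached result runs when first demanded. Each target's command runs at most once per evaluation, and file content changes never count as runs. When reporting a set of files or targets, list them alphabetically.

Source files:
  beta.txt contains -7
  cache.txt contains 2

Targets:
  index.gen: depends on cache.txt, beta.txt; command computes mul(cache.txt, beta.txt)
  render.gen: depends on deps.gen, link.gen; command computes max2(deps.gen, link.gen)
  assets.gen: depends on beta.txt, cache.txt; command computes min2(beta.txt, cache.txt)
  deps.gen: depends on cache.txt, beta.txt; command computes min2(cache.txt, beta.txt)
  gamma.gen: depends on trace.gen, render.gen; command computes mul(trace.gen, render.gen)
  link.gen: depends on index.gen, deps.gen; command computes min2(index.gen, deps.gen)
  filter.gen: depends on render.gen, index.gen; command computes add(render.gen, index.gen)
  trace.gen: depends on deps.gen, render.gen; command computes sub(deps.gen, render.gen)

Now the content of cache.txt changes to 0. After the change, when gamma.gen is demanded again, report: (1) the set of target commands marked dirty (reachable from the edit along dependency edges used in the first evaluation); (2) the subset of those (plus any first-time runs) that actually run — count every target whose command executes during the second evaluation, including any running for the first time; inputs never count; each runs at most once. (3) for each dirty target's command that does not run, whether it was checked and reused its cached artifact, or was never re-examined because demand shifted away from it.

Dirty set: deps.gen, gamma.gen, index.gen, link.gen, render.gen, trace.gen.
Run set: deps.gen, index.gen, link.gen, render.gen (4 run).
Re-examined without running (cache reused): gamma.gen, trace.gen.
The important point: at trace.gen every value read last time is unchanged, so the dirty flag clears without a run.

Initial pass — values computed on the first demand:
  deps.gen = min2(2, -7) = -7
  index.gen = mul(2, -7) = -14
  link.gen = min2(-14, -7) = -14
  render.gen = max2(-7, -14) = -7
  trace.gen = sub(-7, -7) = 0
  gamma.gen = mul(0, -7) = 0

Second demand — change propagation:
  deps.gen: re-runs because cache.txt 2->0; new result -7 (unchanged).
  index.gen: re-runs because cache.txt 2->0; new result 0.
  link.gen: re-runs because index.gen -14->0; new result -7.
  render.gen: re-runs because link.gen -14->-7; new result -7 (unchanged).
  trace.gen: re-examined; everything it read last time is the same (deps.gen unchanged, render.gen unchanged) — cache 0 kept, no run.
  gamma.gen: re-examined; everything it read last time is the same (trace.gen unchanged, render.gen unchanged) — cache 0 kept, no run.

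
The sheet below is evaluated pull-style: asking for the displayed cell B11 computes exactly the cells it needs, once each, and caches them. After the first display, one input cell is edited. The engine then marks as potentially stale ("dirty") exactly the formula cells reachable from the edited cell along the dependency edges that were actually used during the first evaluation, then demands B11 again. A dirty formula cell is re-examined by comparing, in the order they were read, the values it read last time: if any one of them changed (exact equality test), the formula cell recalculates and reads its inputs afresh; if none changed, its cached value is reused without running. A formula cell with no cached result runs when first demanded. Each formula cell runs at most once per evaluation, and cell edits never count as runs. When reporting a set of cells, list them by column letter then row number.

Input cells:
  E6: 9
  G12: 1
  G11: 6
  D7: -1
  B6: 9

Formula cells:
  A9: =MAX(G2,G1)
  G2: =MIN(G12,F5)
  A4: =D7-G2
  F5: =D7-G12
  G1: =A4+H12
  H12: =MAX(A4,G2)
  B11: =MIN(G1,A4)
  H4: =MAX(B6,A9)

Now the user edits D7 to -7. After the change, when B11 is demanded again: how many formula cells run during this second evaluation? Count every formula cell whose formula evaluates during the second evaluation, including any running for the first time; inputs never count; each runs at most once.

4 formula cells run: A4, F5, G2, H12.
Note where the cutoff bites: G1 is checked, finds nothing changed, and keeps its cache.

First demand of the output computes:
  F5 = -1 - 1 = -2
  G2 = MIN(1, -2) = -2
  A4 = -1 - -2 = 1
  H12 = MAX(1, -2) = 1
  G1 = 1 + 1 = 2
  B11 = MIN(2, 1) = 1

After the edit, cleaning proceeds:
  F5: a read changed (D7 -1->-7) — executes, giving -8.
  G2: a read changed (F5 -2->-8) — executes, giving -8.
  A4: a read changed (D7 -1->-7; G2 -2->-8) — executes, giving 1 — identical to its old value.
  H12: a read changed (G2 -2->-8) — executes, giving 1 — identical to its old value.
  G1: dirty, but its reads are unchanged (A4 unchanged, H12 unchanged); cached 2 stands.
  B11: dirty, but its reads are unchanged (G1 unchanged, A4 unchanged); cached 1 stands.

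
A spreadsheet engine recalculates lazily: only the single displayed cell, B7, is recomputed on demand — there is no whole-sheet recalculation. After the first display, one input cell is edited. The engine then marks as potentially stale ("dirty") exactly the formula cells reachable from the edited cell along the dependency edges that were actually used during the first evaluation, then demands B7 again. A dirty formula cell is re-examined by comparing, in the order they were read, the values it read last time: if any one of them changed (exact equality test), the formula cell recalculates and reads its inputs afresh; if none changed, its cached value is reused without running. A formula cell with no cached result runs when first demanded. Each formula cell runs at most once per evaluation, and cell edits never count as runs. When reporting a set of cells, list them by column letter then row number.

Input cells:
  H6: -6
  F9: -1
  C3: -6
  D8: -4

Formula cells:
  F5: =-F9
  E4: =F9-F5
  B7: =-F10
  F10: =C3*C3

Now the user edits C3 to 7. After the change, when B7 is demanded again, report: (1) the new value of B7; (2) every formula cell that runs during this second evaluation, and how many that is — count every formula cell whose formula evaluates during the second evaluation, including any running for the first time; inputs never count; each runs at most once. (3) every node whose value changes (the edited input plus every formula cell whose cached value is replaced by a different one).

New value of B7: -49.
Formula cells that run: B7, F10 — 2 in total.
Values that change: B7, C3, F10.

First evaluation (everything demanded from the output):
  F10 = -6 * -6 = 36
  B7 = -(36) = -36

Propagation after the edit:
  F10: runs — C3 -6->7; C3 -6->7; result 49.
  B7: runs — F10 36->49; result -49.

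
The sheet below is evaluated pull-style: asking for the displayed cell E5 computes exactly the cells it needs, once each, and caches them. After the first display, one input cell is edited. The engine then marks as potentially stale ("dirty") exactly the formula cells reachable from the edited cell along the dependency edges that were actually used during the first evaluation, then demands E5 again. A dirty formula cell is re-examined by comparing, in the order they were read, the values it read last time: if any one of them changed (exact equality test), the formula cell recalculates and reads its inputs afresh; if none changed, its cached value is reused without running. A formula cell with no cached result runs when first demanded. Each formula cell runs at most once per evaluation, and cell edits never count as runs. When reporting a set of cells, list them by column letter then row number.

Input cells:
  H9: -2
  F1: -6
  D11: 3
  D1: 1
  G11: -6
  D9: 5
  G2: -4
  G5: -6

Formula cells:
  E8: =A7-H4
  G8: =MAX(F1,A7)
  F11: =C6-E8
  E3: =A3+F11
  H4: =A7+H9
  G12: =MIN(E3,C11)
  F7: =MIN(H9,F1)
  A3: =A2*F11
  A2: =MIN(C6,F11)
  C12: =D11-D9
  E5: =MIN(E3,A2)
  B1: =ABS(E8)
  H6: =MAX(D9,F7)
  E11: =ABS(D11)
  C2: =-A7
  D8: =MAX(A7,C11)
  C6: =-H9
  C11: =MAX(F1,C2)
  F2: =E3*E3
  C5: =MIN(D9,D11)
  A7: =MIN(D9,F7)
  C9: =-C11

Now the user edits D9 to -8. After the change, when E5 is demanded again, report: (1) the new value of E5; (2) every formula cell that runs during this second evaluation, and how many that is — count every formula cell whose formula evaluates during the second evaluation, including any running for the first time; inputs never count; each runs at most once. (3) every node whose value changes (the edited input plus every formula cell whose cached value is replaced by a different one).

Demanding E5 again yields 0.
3 formula cells run: A7, E8, H4.
The nodes whose values change: A7, D9, H4.
Note the absorption at E8: it re-runs yet its value is the same, leaving the output's value untouched.

First demand of the output computes:
  C6 = -(-2) = 2
  F7 = MIN(-2, -6) = -6
  A7 = MIN(5, -6) = -6
  H4 = -6 + -2 = -8
  E8 = -6 - -8 = 2
  F11 = 2 - 2 = 0
  A2 = MIN(2, 0) = 0
  A3 = 0 * 0 = 0
  E3 = 0 + 0 = 0
  E5 = MIN(0, 0) = 0

After the edit, cleaning proceeds:
  A7: a read changed (D9 5->-8) — executes, giving -8.
  H4: a read changed (A7 -6->-8) — executes, giving -10.
  E8: a read changed (A7 -6->-8; H4 -8->-10) — executes, giving 2 — identical to its old value.
  F11: dirty, but its reads are unchanged (C6 unchanged, E8 unchanged); cached 0 stands.
  A2: dirty, but its reads are unchanged (C6 unchanged, F11 unchanged); cached 0 stands.
  A3: dirty, but its reads are unchanged (A2 unchanged, F11 unchanged); cached 0 stands.
  E3: dirty, but its reads are unchanged (A3 unchanged, F11 unchanged); cached 0 stands.
  E5: dirty, but its reads are unchanged (E3 unchanged, A2 unchanged); cached 0 stands.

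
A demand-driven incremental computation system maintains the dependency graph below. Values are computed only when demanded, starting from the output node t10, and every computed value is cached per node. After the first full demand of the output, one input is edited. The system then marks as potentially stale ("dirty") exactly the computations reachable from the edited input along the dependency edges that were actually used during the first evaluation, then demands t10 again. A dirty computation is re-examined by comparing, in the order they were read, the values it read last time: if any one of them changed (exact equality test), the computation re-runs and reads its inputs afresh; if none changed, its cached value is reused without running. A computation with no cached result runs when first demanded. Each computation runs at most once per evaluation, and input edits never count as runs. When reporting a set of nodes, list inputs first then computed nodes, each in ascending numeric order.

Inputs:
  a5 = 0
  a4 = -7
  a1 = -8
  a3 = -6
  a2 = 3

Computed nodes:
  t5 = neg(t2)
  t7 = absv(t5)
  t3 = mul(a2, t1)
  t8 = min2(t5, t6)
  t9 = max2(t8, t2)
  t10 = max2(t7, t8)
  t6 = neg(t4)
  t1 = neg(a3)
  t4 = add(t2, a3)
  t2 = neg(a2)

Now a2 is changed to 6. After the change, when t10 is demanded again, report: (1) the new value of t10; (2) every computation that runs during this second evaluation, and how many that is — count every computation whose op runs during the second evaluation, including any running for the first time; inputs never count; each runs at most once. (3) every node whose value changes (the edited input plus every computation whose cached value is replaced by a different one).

New value of t10: 6.
Computations that run: t2, t4, t5, t6, t7, t8, t10 — 7 in total.
Values that change: a2, t2, t4, t5, t6, t7, t8, t10.

First evaluation (everything demanded from the output):
  t2 = neg(3) = -3
  t4 = add(-3, -6) = -9
  t5 = neg(-3) = 3
  t6 = neg(-9) = 9
  t7 = absv(3) = 3
  t8 = min2(3, 9) = 3
  t10 = max2(3, 3) = 3

Propagation after the edit:
  t2: runs — a2 3->6; result -6.
  t4: runs — t2 -3->-6; result -12.
  t5: runs — t2 -3->-6; result 6.
  t6: runs — t4 -9->-12; result 12.
  t7: runs — t5 3->6; result 6.
  t8: runs — t5 3->6; t6 9->12; result 6.
  t10: runs — t7 3->6; t8 3->6; result 6.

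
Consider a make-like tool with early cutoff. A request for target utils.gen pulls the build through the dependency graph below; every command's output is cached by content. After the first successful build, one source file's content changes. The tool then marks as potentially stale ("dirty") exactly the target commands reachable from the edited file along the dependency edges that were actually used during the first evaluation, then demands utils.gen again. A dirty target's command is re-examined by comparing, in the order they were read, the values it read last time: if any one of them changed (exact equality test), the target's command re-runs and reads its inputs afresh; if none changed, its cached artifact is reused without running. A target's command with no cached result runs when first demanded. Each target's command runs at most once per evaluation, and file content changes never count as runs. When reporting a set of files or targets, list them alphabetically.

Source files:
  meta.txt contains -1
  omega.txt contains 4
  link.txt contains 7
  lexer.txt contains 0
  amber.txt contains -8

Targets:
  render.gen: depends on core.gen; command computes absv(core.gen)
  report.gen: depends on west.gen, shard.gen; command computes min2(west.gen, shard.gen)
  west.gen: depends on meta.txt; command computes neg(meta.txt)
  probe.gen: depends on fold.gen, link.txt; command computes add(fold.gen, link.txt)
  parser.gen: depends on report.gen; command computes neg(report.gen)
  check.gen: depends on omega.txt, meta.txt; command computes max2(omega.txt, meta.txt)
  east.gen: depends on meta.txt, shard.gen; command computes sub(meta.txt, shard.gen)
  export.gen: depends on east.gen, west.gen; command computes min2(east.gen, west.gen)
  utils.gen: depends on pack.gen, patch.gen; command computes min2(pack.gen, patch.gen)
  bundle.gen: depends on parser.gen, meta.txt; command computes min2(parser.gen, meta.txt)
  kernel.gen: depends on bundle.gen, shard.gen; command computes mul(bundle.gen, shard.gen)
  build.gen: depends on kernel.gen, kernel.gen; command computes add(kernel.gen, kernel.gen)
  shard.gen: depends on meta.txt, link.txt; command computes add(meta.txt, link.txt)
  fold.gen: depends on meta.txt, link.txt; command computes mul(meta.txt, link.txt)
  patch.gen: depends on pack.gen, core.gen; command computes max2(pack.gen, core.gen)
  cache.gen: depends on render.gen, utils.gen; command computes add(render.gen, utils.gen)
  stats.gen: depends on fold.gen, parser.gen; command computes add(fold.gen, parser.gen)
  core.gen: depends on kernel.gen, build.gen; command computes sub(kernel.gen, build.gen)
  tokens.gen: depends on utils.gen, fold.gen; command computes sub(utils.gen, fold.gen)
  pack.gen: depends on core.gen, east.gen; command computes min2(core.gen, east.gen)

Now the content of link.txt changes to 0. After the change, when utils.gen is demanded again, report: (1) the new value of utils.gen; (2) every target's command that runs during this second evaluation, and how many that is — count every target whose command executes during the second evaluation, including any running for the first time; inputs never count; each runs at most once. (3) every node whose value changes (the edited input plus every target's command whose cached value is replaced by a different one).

Demanding utils.gen again yields -1.
11 target commands run: build.gen, bundle.gen, core.gen, east.gen, kernel.gen, pack.gen, parser.gen, patch.gen, report.gen, shard.gen, utils.gen.
The nodes whose values change: build.gen, core.gen, east.gen, kernel.gen, link.txt, pack.gen, parser.gen, patch.gen, report.gen, shard.gen, utils.gen.

First demand of the output computes:
  shard.gen = add(-1, 7) = 6
  east.gen = sub(-1, 6) = -7
  west.gen = neg(-1) = 1
  report.gen = min2(1, 6) = 1
  parser.gen = neg(1) = -1
  bundle.gen = min2(-1, -1) = -1
  kernel.gen = mul(-1, 6) = -6
  build.gen = add(-6, -6) = -12
  core.gen = sub(-6, -12) = 6
  pack.gen = min2(6, -7) = -7
  patch.gen = max2(-7, 6) = 6
  utils.gen = min2(-7, 6) = -7

After the edit, cleaning proceeds:
  shard.gen: a read changed (link.txt 7->0) — executes, giving -1.
  east.gen: a read changed (shard.gen 6->-1) — executes, giving 0.
  report.gen: a read changed (shard.gen 6->-1) — executes, giving -1.
  parser.gen: a read changed (report.gen 1->-1) — executes, giving 1.
  bundle.gen: a read changed (parser.gen -1->1) — executes, giving -1 — identical to its old value.
  kernel.gen: a read changed (shard.gen 6->-1) — executes, giving 1.
  build.gen: a read changed (kernel.gen -6->1; kernel.gen -6->1) — executes, giving 2.
  core.gen: a read changed (kernel.gen -6->1; build.gen -12->2) — executes, giving -1.
  pack.gen: a read changed (core.gen 6->-1; east.gen -7->0) — executes, giving -1.
  patch.gen: a read changed (pack.gen -7->-1; core.gen 6->-1) — executes, giving -1.
  utils.gen: a read changed (pack.gen -7->-1; patch.gen 6->-1) — executes, giving -1.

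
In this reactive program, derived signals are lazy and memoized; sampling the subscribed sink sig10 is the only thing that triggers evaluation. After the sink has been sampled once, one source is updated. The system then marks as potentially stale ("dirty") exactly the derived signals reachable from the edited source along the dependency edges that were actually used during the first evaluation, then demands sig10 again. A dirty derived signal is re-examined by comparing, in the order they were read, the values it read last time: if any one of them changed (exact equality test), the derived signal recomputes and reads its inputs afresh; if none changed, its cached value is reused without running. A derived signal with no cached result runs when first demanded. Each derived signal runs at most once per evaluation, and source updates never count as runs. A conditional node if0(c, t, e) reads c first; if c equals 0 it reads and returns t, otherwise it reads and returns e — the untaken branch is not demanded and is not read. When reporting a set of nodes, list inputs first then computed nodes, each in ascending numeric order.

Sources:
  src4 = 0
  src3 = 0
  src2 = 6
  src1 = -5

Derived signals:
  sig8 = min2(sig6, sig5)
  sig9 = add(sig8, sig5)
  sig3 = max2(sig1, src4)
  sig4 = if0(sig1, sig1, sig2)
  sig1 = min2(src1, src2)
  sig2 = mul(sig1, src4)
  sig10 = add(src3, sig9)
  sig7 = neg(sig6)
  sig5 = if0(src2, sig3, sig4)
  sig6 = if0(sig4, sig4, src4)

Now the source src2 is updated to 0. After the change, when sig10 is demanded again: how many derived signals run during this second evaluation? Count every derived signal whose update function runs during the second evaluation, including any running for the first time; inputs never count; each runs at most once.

First demand of the output computes:
  sig1 = min2(-5, 6) = -5
  sig2 = mul(-5, 0) = 0
  sig4 = if0(sig1=-5 -> else branch sig2) = 0
  sig5 = if0(src2=6 -> else branch sig4) = 0
  sig6 = if0(sig4=0 -> then branch sig4) = 0
  sig8 = min2(0, 0) = 0
  sig9 = add(0, 0) = 0
  sig10 = add(0, 0) = 0

After the edit, cleaning proceeds:
  sig1: a read changed (src2 6->0) — executes, giving -5 — identical to its old value.
  sig2: dirty, but its reads are unchanged (sig1 unchanged, src4 unchanged); cached 0 stands.
  sig3: had never run; runs now, result 0.
  sig4: dirty, but its reads are unchanged (sig1 unchanged, sig2 unchanged); cached 0 stands.
  sig5: a read changed (src2 6->0) — executes, giving 0 — identical to its old value.
  sig6: dirty, but its reads are unchanged (sig4 unchanged, sig4 unchanged); cached 0 stands.
  sig8: dirty, but its reads are unchanged (sig6 unchanged, sig5 unchanged); cached 0 stands.
  sig9: dirty, but its reads are unchanged (sig8 unchanged, sig5 unchanged); cached 0 stands.
  sig10: dirty, but its reads are unchanged (src3 unchanged, sig9 unchanged); cached 0 stands.

Note the branch switch — sig3 had no cache and runs now for the first time.

3 derived signals run: sig1, sig3, sig5.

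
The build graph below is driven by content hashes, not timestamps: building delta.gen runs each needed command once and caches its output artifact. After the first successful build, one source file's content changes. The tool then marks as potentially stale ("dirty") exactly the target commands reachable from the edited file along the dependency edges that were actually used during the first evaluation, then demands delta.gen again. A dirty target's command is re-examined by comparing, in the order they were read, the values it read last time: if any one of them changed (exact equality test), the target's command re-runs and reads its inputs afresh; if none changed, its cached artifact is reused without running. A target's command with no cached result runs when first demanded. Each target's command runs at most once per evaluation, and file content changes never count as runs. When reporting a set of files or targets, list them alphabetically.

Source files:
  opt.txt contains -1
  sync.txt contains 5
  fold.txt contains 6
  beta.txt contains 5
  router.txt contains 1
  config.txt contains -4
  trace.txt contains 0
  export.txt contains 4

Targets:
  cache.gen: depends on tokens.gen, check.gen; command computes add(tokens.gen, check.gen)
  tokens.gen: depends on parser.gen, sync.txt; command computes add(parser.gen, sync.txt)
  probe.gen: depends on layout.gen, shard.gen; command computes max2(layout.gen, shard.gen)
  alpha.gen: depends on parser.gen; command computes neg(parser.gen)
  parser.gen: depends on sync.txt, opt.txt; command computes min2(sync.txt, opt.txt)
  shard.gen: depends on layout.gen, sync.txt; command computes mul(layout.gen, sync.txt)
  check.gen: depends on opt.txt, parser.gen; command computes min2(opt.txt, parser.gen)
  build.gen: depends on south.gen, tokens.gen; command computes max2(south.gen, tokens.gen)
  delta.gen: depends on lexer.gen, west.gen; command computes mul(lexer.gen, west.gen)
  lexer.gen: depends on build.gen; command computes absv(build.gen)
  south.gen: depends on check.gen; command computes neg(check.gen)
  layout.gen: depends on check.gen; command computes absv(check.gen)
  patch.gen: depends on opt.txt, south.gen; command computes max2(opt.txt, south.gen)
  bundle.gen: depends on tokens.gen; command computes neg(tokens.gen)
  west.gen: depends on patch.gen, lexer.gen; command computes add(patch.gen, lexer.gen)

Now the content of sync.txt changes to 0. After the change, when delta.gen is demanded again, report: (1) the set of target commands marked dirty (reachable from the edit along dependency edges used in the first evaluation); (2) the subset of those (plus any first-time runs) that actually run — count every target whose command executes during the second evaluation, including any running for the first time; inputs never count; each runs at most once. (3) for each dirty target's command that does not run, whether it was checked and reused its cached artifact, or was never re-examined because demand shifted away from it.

Dirty set: build.gen, check.gen, delta.gen, lexer.gen, parser.gen, patch.gen, south.gen, tokens.gen, west.gen.
Run set: build.gen, delta.gen, lexer.gen, parser.gen, tokens.gen, west.gen (6 run).
Re-examined without running (cache reused): check.gen, patch.gen, south.gen.
The important point: at check.gen every value read last time is unchanged, so the dirty flag clears without a run.

Initial pass — values computed on the first demand:
  parser.gen = min2(5, -1) = -1
  check.gen = min2(-1, -1) = -1
  south.gen = neg(-1) = 1
  patch.gen = max2(-1, 1) = 1
  tokens.gen = add(-1, 5) = 4
  build.gen = max2(1, 4) = 4
  lexer.gen = absv(4) = 4
  west.gen = add(1, 4) = 5
  delta.gen = mul(4, 5) = 20

Second demand — change propagation:
  parser.gen: re-runs because sync.txt 5->0; new result -1 (unchanged).
  check.gen: re-examined; everything it read last time is the same (opt.txt unchanged, parser.gen unchanged) — cache -1 kept, no run.
  south.gen: re-examined; everything it read last time is the same (check.gen unchanged) — cache 1 kept, no run.
  patch.gen: re-examined; everything it read last time is the same (opt.txt unchanged, south.gen unchanged) — cache 1 kept, no run.
  tokens.gen: re-runs because sync.txt 5->0; new result -1.
  build.gen: re-runs because tokens.gen 4->-1; new result 1.
  lexer.gen: re-runs because build.gen 4->1; new result 1.
  west.gen: re-runs because lexer.gen 4->1; new result 2.
  delta.gen: re-runs because lexer.gen 4->1; west.gen 5->2; new result 2.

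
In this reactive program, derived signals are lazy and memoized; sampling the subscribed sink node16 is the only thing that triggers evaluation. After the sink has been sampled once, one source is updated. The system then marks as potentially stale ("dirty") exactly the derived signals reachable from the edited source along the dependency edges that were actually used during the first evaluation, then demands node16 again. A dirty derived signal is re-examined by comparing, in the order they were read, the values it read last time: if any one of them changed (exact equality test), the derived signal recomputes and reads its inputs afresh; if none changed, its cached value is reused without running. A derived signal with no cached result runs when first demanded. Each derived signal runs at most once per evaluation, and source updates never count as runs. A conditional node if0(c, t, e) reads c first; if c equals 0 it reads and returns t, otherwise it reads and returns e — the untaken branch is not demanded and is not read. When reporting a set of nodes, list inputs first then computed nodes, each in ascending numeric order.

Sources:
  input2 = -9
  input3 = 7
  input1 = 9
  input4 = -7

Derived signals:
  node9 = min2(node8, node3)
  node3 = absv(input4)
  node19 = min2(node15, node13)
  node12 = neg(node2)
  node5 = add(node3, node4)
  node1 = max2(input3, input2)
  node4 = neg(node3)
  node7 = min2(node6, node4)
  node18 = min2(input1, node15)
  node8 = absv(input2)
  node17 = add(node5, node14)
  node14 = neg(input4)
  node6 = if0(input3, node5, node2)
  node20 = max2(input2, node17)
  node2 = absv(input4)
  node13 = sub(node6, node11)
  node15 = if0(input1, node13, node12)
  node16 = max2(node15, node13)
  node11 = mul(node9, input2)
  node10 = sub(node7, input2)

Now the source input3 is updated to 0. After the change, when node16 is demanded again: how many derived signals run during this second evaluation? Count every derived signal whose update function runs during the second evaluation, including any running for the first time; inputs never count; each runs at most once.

5 derived signals run: node4, node5, node6, node13, node16.
Note the branch switch — node4, node5 had no cache and run now for the first time.

First demand of the output computes:
  node2 = absv(-7) = 7
  node3 = absv(-7) = 7
  node6 = if0(input3=7 -> else branch node2) = 7
  node8 = absv(-9) = 9
  node9 = min2(9, 7) = 7
  node11 = mul(7, -9) = -63
  node12 = neg(7) = -7
  node13 = sub(7, -63) = 70
  node15 = if0(input1=9 -> else branch node12) = -7
  node16 = max2(-7, 70) = 70

After the edit, cleaning proceeds:
  node4: had never run; runs now, result -7.
  node5: had never run; runs now, result 0.
  node6: a read changed (input3 7->0) — executes, giving 0.
  node13: a read changed (node6 7->0) — executes, giving 63.
  node16: a read changed (node13 70->63) — executes, giving 63.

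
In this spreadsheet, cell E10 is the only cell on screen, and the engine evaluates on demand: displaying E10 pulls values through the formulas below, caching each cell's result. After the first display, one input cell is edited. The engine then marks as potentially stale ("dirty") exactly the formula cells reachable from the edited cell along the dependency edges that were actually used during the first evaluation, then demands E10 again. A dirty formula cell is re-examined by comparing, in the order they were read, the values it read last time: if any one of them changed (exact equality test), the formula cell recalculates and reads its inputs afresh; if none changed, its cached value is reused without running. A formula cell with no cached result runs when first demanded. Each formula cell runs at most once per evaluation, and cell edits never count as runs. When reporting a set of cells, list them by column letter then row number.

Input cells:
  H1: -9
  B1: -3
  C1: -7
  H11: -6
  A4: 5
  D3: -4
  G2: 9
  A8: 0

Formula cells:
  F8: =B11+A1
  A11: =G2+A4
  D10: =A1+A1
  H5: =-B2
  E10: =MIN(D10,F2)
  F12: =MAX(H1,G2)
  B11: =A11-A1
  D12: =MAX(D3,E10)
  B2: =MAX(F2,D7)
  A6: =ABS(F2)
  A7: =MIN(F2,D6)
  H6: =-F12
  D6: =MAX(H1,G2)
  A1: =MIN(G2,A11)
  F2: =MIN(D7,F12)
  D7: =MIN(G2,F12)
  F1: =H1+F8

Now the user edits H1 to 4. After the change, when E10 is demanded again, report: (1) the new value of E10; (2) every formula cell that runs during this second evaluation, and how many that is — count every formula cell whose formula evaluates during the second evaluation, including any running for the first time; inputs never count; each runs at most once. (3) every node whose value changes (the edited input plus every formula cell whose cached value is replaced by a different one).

Initial pass — values computed on the first demand:
  A11 = 9 + 5 = 14
  A1 = MIN(9, 14) = 9
  D10 = 9 + 9 = 18
  F12 = MAX(-9, 9) = 9
  D7 = MIN(9, 9) = 9
  F2 = MIN(9, 9) = 9
  E10 = MIN(18, 9) = 9

Second demand — change propagation:
  F12: re-runs because H1 -9->4; new result 9 (unchanged).
  D7: re-examined; everything it read last time is the same (G2 unchanged, F12 unchanged) — cache 9 kept, no run.
  F2: re-examined; everything it read last time is the same (D7 unchanged, F12 unchanged) — cache 9 kept, no run.
  E10: re-examined; everything it read last time is the same (D10 unchanged, F2 unchanged) — cache 9 kept, no run.

The important point: F12 recomputes to an identical value, and the output ends up unchanged.

E10 now evaluates to 9.
Run set: F12 (1 run).
Changed values: H1.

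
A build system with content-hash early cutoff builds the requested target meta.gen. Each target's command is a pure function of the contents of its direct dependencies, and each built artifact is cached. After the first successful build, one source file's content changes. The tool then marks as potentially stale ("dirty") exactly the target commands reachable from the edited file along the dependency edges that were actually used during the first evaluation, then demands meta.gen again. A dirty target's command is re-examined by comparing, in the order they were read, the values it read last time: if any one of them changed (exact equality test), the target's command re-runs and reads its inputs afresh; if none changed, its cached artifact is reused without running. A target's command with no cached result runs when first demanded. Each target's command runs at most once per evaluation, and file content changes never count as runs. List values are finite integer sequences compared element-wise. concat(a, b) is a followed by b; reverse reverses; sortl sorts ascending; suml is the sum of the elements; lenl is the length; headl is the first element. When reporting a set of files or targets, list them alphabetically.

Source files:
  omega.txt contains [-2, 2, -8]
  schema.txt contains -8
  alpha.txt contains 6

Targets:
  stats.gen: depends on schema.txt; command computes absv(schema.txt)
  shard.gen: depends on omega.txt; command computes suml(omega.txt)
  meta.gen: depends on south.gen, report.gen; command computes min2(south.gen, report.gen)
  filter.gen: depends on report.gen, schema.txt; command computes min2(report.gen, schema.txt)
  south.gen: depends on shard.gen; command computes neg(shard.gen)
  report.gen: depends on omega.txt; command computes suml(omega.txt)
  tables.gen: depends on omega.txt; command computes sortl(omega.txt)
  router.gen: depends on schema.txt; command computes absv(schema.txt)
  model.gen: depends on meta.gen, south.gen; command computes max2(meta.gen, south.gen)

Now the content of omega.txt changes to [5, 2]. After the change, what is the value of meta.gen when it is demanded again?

First evaluation (everything demanded from the output):
  report.gen = suml([-2, 2, -8]) = -8
  shard.gen = suml([-2, 2, -8]) = -8
  south.gen = neg(-8) = 8
  meta.gen = min2(8, -8) = -8

Propagation after the edit:
  report.gen: runs — omega.txt [-2, 2, -8]->[5, 2]; result 7.
  shard.gen: runs — omega.txt [-2, 2, -8]->[5, 2]; result 7.
  south.gen: runs — shard.gen -8->7; result -7.
  meta.gen: runs — south.gen 8->-7; report.gen -8->7; result -7.

New value of meta.gen: -7.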